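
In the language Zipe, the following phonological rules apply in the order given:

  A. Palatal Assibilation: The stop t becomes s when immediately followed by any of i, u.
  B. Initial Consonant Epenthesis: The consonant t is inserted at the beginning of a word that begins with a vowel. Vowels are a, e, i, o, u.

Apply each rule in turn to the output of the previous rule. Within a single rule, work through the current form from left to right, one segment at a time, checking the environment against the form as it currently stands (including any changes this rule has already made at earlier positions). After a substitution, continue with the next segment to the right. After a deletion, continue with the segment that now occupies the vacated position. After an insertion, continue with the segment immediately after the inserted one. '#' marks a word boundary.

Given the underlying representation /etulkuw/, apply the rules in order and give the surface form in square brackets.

[tesulkuw]

A Palatal Assibilation: [etulkuw] → [esulkuw]
B Initial Consonant Epenthesis: [esulkuw] → [tesulkuw]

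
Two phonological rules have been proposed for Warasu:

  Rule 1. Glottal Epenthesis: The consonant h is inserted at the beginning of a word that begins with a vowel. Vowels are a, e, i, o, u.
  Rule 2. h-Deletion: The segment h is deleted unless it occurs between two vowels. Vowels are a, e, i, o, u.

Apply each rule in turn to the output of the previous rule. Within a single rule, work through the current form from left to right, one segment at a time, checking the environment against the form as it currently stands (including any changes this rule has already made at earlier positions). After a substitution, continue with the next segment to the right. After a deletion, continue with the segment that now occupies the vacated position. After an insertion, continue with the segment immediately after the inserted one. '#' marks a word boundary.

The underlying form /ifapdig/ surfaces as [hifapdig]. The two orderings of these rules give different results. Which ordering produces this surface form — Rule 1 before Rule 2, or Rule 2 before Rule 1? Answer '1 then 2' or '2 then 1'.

2 then 1

Order 1 then 2:
  1 Glottal Epenthesis: [ifapdig] → [hifapdig]
  2 h-Deletion: [hifapdig] → [ifapdig]
  result: [ifapdig]
Order 2 then 1:
  2 h-Deletion: no change — [ifapdig]
  1 Glottal Epenthesis: [ifapdig] → [hifapdig]
  result: [hifapdig]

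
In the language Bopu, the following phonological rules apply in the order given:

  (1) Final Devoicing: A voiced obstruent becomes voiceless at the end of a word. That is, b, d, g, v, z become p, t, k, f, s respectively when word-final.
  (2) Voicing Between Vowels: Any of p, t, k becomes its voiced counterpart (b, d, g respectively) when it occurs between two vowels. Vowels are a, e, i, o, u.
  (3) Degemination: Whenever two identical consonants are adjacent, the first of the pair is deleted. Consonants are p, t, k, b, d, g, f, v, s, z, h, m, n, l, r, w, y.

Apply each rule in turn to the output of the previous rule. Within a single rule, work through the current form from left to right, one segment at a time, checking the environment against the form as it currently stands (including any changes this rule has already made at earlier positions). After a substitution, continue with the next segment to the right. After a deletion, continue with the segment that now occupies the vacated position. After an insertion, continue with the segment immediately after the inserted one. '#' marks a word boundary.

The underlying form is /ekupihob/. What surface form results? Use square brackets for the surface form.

(1) Final Devoicing: [ekupihob] → [ekupihop]
(2) Voicing Between Vowels: [ekupihop] → [egubihop]
(3) Degemination: no change — [egubihop]

[egubihop]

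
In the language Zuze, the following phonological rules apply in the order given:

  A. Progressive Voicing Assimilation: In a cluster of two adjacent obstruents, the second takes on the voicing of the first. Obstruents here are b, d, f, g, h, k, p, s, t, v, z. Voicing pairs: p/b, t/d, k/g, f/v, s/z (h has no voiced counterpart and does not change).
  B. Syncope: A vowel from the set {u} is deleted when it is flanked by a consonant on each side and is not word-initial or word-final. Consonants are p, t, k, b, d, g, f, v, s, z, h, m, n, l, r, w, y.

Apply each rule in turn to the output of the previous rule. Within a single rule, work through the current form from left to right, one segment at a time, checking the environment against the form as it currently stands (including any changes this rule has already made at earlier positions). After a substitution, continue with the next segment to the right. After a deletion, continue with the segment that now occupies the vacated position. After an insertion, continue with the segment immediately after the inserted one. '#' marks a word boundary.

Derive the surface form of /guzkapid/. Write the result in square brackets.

A Progressive Voicing Assimilation: [guzkapid] → [guzgapid]
B Syncope: [guzgapid] → [gzgapid]

[gzgapid]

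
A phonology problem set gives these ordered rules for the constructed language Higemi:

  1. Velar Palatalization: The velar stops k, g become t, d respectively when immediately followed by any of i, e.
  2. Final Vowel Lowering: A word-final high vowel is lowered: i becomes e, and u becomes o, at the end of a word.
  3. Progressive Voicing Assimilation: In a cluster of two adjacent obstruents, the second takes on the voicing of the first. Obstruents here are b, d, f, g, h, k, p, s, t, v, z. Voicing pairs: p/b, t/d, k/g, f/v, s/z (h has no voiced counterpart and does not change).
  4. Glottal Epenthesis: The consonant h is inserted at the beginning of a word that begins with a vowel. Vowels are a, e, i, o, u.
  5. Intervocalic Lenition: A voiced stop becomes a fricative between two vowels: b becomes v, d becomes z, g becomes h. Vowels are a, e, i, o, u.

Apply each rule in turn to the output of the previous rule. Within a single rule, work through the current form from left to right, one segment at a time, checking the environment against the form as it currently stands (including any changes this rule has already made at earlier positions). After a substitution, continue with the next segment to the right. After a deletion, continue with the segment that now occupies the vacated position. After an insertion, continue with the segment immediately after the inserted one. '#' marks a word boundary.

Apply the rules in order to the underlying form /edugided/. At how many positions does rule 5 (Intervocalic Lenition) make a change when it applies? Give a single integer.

3

1 Velar Palatalization: [edugided] → [edudided]
2 Final Vowel Lowering: no change — [edudided]
3 Progressive Voicing Assimilation: no change — [edudided]
4 Glottal Epenthesis: [edudided] → [hedudided]
5 Intervocalic Lenition: [hedudided] → [hezuzized]
Rule 5 changed 3 position(s).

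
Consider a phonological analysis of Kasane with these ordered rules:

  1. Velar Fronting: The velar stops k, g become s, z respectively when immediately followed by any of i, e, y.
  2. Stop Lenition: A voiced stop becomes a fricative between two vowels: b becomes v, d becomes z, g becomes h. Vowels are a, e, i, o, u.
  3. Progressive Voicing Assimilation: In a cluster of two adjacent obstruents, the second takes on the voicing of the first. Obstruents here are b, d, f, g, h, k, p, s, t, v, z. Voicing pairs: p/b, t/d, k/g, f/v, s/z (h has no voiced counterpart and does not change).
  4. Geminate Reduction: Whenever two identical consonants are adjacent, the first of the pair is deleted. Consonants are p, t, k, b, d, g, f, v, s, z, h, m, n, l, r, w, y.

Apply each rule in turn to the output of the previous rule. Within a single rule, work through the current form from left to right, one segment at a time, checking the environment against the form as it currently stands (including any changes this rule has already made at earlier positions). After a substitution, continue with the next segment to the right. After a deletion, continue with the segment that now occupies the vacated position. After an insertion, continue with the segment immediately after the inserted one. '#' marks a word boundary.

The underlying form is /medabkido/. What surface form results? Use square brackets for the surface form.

[mezabzizo]

1 Velar Fronting: [medabkido] → [medabsido]
2 Stop Lenition: [medabsido] → [mezabsizo]
3 Progressive Voicing Assimilation: [mezabsizo] → [mezabzizo]
4 Geminate Reduction: no change — [mezabzizo]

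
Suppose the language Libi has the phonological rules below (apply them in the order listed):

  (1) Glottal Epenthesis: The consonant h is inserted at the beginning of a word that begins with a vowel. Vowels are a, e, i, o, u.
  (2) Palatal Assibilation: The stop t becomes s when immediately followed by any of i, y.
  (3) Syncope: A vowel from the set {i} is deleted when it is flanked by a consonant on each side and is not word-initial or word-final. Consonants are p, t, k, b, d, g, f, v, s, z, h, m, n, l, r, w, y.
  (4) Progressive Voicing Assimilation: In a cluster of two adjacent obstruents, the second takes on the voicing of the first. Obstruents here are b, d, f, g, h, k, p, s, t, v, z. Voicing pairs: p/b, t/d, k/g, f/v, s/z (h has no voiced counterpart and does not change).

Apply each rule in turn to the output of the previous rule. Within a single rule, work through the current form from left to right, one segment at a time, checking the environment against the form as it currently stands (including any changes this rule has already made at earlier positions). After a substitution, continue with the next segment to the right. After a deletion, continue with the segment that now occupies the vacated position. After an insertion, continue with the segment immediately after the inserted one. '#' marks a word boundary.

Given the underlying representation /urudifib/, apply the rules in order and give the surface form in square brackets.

(1) Glottal Epenthesis: [urudifib] → [hurudifib]
(2) Palatal Assibilation: no change — [hurudifib]
(3) Syncope: [hurudifib] → [hurudfb]
(4) Progressive Voicing Assimilation: [hurudfb] → [hurudvb]

[hurudvb]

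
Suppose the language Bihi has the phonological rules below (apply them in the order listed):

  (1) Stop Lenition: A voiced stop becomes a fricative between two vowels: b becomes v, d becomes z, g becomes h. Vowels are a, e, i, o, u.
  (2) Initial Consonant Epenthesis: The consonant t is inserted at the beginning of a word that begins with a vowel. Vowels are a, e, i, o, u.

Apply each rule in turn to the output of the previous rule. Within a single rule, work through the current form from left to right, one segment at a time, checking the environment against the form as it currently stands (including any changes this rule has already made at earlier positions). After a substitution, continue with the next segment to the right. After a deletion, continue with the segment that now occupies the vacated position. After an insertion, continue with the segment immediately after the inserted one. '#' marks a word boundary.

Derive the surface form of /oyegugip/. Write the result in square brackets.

(1) Stop Lenition: [oyegugip] → [oyehuhip]
(2) Initial Consonant Epenthesis: [oyehuhip] → [toyehuhip]

[toyehuhip]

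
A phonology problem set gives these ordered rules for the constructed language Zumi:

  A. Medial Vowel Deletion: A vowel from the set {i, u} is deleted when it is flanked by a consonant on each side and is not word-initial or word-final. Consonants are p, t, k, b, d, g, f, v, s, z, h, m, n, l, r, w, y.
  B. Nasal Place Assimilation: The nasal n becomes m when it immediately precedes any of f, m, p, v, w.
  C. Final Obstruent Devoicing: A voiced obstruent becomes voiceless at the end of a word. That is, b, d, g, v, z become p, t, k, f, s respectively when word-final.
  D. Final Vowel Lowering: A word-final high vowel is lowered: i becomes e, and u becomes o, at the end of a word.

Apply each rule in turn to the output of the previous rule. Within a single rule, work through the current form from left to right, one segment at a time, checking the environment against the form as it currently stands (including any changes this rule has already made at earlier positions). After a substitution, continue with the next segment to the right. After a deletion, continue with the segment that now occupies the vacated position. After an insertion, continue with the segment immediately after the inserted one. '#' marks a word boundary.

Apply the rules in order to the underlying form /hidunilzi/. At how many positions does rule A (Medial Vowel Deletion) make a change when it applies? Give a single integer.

3

A Medial Vowel Deletion: [hidunilzi] → [hdnlzi]
B Nasal Place Assimilation: no change — [hdnlzi]
C Final Obstruent Devoicing: no change — [hdnlzi]
D Final Vowel Lowering: [hdnlzi] → [hdnlze]
Rule A changed 3 position(s).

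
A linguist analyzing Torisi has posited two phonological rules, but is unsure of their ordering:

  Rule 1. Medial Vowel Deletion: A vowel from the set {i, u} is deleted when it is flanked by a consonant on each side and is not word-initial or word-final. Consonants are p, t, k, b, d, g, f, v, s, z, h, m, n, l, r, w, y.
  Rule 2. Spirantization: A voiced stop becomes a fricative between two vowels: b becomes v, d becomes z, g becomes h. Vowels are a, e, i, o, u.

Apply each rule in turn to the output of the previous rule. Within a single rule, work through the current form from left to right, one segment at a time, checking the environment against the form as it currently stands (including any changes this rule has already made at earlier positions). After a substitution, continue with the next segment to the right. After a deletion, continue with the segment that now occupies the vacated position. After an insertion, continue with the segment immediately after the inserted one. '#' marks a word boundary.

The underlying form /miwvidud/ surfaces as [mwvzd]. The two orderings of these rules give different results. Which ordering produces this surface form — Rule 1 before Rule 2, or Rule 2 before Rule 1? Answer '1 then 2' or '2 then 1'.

Order 1 then 2:
  1 Medial Vowel Deletion: [miwvidud] → [mwvdd]
  2 Spirantization: no change — [mwvdd]
  result: [mwvdd]
Order 2 then 1:
  2 Spirantization: [miwvidud] → [miwvizud]
  1 Medial Vowel Deletion: [miwvizud] → [mwvzd]
  result: [mwvzd]

2 then 1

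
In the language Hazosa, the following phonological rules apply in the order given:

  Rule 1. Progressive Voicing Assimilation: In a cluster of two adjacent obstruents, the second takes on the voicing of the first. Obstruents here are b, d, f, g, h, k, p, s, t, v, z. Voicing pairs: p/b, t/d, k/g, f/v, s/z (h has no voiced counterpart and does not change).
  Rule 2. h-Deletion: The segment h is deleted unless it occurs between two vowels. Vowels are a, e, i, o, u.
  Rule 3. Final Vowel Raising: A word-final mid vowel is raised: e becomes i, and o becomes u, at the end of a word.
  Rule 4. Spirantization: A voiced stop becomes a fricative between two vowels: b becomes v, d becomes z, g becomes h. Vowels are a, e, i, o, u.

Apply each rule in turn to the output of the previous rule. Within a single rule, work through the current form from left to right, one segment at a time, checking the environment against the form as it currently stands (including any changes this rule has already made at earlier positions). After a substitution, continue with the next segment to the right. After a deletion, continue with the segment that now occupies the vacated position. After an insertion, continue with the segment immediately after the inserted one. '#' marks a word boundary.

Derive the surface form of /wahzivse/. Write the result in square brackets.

[wasivzi]

Rule 1 Progressive Voicing Assimilation: [wahzivse] → [wahsivze]
Rule 2 h-Deletion: [wahsivze] → [wasivze]
Rule 3 Final Vowel Raising: [wasivze] → [wasivzi]
Rule 4 Spirantization: no change — [wasivzi]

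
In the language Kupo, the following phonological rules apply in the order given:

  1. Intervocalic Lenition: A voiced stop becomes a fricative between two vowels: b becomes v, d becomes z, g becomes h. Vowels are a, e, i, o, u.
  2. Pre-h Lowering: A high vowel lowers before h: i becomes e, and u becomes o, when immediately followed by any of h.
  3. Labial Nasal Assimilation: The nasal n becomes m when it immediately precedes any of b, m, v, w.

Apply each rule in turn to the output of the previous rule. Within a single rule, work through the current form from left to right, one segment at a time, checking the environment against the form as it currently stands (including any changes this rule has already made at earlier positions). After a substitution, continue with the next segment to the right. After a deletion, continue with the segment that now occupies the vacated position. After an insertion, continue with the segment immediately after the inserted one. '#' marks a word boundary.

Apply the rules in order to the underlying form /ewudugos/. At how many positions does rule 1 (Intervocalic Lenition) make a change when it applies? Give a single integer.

2

1 Intervocalic Lenition: [ewudugos] → [ewuzuhos]
2 Pre-h Lowering: [ewuzuhos] → [ewuzohos]
3 Labial Nasal Assimilation: no change — [ewuzohos]
Rule 1 changed 2 position(s).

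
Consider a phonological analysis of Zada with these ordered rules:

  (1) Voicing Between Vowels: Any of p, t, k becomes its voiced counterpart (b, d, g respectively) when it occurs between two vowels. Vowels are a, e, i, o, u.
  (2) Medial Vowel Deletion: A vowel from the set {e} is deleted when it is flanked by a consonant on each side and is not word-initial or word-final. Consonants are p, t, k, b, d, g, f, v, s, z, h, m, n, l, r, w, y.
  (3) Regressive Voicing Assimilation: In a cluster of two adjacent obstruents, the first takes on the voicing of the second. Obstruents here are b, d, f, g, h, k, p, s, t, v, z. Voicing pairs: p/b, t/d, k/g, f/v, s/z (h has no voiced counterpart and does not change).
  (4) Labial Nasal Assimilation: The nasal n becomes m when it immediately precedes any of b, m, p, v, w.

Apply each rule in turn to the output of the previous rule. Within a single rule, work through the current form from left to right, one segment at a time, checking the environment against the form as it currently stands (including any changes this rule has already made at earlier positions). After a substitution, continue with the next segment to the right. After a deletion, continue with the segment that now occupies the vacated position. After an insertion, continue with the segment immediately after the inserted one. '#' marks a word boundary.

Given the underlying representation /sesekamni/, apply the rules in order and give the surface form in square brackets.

[szgamni]

(1) Voicing Between Vowels: [sesekamni] → [sesegamni]
(2) Medial Vowel Deletion: [sesegamni] → [ssgamni]
(3) Regressive Voicing Assimilation: [ssgamni] → [szgamni]
(4) Labial Nasal Assimilation: no change — [szgamni]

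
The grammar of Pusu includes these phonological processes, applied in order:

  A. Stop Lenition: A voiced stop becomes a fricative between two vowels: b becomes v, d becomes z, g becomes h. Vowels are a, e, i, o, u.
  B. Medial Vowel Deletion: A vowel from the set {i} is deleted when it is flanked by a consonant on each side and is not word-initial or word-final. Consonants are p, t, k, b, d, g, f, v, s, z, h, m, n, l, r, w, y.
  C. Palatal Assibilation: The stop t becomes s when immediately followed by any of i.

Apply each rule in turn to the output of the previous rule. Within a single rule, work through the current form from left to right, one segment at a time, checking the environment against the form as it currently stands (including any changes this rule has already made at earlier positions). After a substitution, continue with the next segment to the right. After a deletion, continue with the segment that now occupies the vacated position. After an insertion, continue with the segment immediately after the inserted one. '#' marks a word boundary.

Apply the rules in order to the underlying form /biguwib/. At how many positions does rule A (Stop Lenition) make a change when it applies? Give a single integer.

A Stop Lenition: [biguwib] → [bihuwib]
B Medial Vowel Deletion: [bihuwib] → [bhuwb]
C Palatal Assibilation: no change — [bhuwb]
Rule A changed 1 position(s).

1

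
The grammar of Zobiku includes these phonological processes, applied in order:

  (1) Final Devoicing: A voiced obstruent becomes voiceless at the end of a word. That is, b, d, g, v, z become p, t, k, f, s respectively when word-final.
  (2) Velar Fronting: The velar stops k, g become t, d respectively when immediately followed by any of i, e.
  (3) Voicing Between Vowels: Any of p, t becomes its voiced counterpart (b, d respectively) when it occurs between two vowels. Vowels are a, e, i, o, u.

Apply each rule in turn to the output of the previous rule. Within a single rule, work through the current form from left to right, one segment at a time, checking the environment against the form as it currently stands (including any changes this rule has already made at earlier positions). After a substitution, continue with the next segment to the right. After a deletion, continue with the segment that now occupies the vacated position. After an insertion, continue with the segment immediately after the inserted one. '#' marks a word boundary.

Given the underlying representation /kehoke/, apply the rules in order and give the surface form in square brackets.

[tehode]

(1) Final Devoicing: no change — [kehoke]
(2) Velar Fronting: [kehoke] → [tehote]
(3) Voicing Between Vowels: [tehote] → [tehode]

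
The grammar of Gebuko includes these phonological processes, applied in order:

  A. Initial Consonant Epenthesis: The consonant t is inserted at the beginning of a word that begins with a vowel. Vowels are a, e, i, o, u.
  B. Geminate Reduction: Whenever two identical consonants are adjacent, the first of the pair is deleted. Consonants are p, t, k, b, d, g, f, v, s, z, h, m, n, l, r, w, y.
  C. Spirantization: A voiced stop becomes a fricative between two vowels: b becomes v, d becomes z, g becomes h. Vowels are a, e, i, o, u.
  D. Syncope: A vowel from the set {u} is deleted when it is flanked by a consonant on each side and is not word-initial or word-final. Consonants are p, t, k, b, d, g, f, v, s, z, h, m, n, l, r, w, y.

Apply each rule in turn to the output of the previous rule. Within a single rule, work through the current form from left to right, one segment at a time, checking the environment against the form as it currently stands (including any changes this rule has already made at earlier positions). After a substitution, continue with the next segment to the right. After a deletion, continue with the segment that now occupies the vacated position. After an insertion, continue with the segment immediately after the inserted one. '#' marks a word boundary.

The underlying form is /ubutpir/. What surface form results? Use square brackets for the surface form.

[tvtpir]

A Initial Consonant Epenthesis: [ubutpir] → [tubutpir]
B Geminate Reduction: no change — [tubutpir]
C Spirantization: [tubutpir] → [tuvutpir]
D Syncope: [tuvutpir] → [tvtpir]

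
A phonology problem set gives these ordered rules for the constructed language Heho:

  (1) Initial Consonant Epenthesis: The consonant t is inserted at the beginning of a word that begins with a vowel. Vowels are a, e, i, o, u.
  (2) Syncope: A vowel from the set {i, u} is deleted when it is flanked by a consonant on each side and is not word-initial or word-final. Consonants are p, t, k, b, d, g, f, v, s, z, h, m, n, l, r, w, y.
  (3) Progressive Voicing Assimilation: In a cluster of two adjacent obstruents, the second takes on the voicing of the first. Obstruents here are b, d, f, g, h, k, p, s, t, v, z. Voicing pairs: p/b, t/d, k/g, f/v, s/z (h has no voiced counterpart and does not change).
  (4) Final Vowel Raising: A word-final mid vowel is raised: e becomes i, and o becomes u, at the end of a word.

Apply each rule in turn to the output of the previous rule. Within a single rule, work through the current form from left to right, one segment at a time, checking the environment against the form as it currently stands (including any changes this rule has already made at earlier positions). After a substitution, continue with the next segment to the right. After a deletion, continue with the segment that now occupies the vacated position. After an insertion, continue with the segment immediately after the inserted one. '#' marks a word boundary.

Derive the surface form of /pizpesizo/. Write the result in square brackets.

(1) Initial Consonant Epenthesis: no change — [pizpesizo]
(2) Syncope: [pizpesizo] → [pzpeszo]
(3) Progressive Voicing Assimilation: [pzpeszo] → [pspesso]
(4) Final Vowel Raising: [pspesso] → [pspessu]

[pspessu]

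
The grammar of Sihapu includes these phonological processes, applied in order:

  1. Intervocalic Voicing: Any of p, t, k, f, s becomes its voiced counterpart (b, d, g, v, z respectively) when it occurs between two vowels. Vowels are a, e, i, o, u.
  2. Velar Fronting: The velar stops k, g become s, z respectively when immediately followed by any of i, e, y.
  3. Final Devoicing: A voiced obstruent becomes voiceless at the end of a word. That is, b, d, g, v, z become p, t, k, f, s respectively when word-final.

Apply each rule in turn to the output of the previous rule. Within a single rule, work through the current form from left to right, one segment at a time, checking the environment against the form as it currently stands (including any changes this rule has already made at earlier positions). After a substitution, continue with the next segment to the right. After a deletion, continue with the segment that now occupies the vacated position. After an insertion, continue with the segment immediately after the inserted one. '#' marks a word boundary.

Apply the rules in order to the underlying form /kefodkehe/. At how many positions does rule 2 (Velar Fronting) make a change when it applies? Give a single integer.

1 Intervocalic Voicing: [kefodkehe] → [kevodkehe]
2 Velar Fronting: [kevodkehe] → [sevodsehe]
3 Final Devoicing: no change — [sevodsehe]
Rule 2 changed 2 position(s).

2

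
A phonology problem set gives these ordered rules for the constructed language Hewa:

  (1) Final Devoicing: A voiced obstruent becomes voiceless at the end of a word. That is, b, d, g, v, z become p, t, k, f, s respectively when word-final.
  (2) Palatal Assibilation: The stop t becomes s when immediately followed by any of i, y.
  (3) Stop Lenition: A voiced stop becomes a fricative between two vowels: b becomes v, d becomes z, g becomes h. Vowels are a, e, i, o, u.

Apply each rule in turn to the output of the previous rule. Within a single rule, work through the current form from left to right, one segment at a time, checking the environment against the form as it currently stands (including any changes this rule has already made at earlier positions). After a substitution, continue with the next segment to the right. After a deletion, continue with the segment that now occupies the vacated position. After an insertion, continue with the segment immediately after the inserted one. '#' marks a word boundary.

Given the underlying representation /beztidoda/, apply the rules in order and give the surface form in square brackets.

(1) Final Devoicing: no change — [beztidoda]
(2) Palatal Assibilation: [beztidoda] → [bezsidoda]
(3) Stop Lenition: [bezsidoda] → [bezsizoza]

[bezsizoza]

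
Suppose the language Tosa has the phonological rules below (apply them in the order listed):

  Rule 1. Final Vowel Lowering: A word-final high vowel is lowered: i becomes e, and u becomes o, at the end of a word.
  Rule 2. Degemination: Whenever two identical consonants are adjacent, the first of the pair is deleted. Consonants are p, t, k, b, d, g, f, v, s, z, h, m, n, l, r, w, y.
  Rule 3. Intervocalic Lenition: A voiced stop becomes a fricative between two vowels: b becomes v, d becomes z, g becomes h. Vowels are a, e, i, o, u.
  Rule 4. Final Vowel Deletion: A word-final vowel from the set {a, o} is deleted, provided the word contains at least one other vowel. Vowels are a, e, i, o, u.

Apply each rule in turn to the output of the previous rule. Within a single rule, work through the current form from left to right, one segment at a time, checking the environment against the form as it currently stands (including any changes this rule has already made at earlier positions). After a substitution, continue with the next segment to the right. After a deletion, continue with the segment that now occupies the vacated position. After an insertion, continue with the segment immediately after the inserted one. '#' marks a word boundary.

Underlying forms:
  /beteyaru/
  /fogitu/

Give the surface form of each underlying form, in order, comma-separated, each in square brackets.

[beteyar], [fohit]

/beteyaru/:
  Rule 1 Final Vowel Lowering: [beteyaru] → [beteyaro]
  Rule 2 Degemination: no change — [beteyaro]
  Rule 3 Intervocalic Lenition: no change — [beteyaro]
  Rule 4 Final Vowel Deletion: [beteyaro] → [beteyar]
/fogitu/:
  Rule 1 Final Vowel Lowering: [fogitu] → [fogito]
  Rule 2 Degemination: no change — [fogito]
  Rule 3 Intervocalic Lenition: [fogito] → [fohito]
  Rule 4 Final Vowel Deletion: [fohito] → [fohit]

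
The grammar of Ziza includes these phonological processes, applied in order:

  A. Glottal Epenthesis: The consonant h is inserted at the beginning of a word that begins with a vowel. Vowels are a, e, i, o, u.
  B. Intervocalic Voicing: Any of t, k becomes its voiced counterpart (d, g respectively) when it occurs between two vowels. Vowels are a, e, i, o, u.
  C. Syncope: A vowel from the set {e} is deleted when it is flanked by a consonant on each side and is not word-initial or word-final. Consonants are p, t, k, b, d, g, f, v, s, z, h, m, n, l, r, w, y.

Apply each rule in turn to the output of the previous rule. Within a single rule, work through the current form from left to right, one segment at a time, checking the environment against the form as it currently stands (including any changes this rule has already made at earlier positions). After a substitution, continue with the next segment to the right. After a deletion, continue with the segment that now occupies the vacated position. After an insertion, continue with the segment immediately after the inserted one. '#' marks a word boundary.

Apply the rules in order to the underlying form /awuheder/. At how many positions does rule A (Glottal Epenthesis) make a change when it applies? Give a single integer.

A Glottal Epenthesis: [awuheder] → [hawuheder]
B Intervocalic Voicing: no change — [hawuheder]
C Syncope: [hawuheder] → [hawuhdr]
Rule A changed 1 position(s).

1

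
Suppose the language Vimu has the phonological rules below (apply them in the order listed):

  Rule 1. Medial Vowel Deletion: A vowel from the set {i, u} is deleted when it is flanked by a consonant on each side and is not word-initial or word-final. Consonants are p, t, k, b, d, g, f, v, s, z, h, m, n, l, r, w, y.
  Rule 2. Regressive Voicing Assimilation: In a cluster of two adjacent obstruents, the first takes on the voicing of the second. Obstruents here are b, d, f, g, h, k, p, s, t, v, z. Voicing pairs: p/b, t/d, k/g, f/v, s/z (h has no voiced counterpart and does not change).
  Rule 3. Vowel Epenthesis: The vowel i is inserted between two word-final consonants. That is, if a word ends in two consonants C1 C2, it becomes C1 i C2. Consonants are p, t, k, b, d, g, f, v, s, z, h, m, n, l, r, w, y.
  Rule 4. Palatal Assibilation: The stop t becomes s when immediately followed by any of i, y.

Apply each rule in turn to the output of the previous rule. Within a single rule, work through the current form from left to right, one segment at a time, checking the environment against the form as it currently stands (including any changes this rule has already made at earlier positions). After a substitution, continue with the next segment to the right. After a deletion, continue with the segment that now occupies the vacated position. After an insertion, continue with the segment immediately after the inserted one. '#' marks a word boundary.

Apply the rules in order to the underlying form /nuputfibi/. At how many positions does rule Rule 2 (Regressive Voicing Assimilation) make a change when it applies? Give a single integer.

Rule 1 Medial Vowel Deletion: [nuputfibi] → [nptfbi]
Rule 2 Regressive Voicing Assimilation: [nptfbi] → [nptvbi]
Rule 3 Vowel Epenthesis: no change — [nptvbi]
Rule 4 Palatal Assibilation: no change — [nptvbi]
Rule Rule 2 changed 1 position(s).

1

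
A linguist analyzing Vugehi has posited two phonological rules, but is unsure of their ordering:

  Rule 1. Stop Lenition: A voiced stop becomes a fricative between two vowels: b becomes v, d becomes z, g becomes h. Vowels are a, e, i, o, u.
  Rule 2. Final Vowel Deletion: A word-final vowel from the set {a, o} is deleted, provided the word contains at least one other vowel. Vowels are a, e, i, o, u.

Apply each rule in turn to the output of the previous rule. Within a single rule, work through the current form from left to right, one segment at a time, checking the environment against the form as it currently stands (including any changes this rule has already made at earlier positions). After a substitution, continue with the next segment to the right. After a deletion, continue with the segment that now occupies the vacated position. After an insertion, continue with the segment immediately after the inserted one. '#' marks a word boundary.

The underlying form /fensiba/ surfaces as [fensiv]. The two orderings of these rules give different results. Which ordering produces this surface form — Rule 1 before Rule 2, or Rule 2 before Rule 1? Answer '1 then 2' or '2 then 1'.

1 then 2

Order 1 then 2:
  1 Stop Lenition: [fensiba] → [fensiva]
  2 Final Vowel Deletion: [fensiva] → [fensiv]
  result: [fensiv]
Order 2 then 1:
  2 Final Vowel Deletion: [fensiba] → [fensib]
  1 Stop Lenition: no change — [fensib]
  result: [fensib]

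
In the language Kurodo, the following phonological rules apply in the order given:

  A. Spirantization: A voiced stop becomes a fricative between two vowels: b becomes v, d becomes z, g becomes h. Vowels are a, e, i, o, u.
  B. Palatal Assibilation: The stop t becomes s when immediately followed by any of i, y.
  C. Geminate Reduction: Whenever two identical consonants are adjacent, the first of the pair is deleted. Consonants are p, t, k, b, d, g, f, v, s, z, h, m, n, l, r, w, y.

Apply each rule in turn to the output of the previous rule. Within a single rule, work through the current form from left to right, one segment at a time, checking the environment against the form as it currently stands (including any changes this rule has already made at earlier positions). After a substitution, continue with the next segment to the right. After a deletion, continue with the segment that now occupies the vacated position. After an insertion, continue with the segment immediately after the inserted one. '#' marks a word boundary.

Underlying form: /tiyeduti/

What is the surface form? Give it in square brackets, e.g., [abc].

A Spirantization: [tiyeduti] → [tiyezuti]
B Palatal Assibilation: [tiyezuti] → [siyezusi]
C Geminate Reduction: no change — [siyezusi]

[siyezusi]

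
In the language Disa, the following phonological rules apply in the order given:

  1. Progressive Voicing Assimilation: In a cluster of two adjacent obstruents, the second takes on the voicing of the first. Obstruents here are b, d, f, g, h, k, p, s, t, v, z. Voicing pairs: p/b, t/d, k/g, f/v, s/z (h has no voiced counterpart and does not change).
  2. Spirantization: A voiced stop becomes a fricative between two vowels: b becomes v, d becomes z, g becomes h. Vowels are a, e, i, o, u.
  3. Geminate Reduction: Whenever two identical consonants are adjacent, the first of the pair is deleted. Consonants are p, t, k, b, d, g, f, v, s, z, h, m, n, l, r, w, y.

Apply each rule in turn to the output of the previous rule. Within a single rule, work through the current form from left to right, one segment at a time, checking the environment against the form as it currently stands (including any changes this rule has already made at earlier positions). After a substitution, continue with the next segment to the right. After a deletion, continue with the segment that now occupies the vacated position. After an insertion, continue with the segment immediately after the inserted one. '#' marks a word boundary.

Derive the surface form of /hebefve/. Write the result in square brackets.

1 Progressive Voicing Assimilation: [hebefve] → [hebeffe]
2 Spirantization: [hebeffe] → [heveffe]
3 Geminate Reduction: [heveffe] → [hevefe]

[hevefe]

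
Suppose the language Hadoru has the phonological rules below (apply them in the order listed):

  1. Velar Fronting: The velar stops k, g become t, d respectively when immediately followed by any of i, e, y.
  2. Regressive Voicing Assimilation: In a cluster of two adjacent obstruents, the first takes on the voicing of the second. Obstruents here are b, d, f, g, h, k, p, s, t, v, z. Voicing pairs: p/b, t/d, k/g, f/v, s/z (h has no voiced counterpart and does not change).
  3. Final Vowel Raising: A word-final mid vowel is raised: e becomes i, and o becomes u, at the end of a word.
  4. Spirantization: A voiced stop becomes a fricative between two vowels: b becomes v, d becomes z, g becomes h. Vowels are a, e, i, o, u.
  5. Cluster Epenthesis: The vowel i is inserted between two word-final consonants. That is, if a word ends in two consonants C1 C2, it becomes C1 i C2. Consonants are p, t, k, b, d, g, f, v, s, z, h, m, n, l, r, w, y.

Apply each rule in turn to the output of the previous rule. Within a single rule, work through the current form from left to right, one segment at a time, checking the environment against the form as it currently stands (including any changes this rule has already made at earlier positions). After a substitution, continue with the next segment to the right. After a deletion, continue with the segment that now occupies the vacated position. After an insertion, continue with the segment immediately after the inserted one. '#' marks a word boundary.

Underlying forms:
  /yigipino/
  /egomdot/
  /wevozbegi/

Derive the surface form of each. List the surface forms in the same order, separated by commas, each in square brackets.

[yizipinu], [ehomdot], [wevozbezi]

/yigipino/:
  1 Velar Fronting: [yigipino] → [yidipino]
  2 Regressive Voicing Assimilation: no change — [yidipino]
  3 Final Vowel Raising: [yidipino] → [yidipinu]
  4 Spirantization: [yidipinu] → [yizipinu]
  5 Cluster Epenthesis: no change — [yizipinu]
/egomdot/:
  1 Velar Fronting: no change — [egomdot]
  2 Regressive Voicing Assimilation: no change — [egomdot]
  3 Final Vowel Raising: no change — [egomdot]
  4 Spirantization: [egomdot] → [ehomdot]
  5 Cluster Epenthesis: no change — [ehomdot]
/wevozbegi/:
  1 Velar Fronting: [wevozbegi] → [wevozbedi]
  2 Regressive Voicing Assimilation: no change — [wevozbedi]
  3 Final Vowel Raising: no change — [wevozbedi]
  4 Spirantization: [wevozbedi] → [wevozbezi]
  5 Cluster Epenthesis: no change — [wevozbezi]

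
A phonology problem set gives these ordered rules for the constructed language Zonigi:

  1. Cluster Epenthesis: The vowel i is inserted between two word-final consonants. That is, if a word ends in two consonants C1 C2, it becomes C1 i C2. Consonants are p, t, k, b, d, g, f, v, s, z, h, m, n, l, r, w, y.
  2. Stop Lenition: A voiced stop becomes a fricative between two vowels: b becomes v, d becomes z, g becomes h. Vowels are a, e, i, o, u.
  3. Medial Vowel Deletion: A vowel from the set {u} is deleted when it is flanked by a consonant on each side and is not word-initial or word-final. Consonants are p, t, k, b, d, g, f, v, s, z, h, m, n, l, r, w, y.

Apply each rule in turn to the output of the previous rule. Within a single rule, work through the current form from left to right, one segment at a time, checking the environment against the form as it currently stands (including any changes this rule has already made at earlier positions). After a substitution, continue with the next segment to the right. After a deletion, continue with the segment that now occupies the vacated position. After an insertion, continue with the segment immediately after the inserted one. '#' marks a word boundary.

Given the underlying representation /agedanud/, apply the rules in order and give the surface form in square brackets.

[ahezand]

1 Cluster Epenthesis: no change — [agedanud]
2 Stop Lenition: [agedanud] → [ahezanud]
3 Medial Vowel Deletion: [ahezanud] → [ahezand]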